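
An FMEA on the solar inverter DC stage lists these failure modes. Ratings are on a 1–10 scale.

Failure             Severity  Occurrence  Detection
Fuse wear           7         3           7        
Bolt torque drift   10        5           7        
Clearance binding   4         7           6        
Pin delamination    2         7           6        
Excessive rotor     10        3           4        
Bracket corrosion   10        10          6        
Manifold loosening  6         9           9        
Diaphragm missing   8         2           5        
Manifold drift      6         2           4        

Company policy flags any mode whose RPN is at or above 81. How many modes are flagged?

7

RPN = Severity × Occurrence × Detection:
  Fuse wear: 7 × 3 × 7 = 147
  Bolt torque drift: 10 × 5 × 7 = 350
  Clearance binding: 4 × 7 × 6 = 168
  Pin delamination: 2 × 7 × 6 = 84
  Excessive rotor: 10 × 3 × 4 = 120
  Bracket corrosion: 10 × 10 × 6 = 600
  Manifold loosening: 6 × 9 × 9 = 486
  Diaphragm missing: 8 × 2 × 5 = 80
  Manifold drift: 6 × 2 × 4 = 48
Modes with RPN ≥ 81: Fuse wear (147), Bolt torque drift (350), Clearance binding (168), Pin delamination (84), Excessive rotor (120), Bracket corrosion (600), Manifold loosening (486) → 7.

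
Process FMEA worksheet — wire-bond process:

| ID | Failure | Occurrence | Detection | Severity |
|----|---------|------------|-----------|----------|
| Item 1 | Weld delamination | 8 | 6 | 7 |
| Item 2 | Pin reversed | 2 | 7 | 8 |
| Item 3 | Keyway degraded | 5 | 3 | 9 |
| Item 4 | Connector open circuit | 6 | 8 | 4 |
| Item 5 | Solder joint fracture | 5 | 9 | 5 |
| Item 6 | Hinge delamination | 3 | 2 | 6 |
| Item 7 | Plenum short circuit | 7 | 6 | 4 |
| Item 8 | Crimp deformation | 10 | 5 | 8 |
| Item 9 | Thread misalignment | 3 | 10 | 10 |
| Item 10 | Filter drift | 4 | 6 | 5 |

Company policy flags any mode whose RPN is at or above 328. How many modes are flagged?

2

RPN = Severity × Occurrence × Detection:
  Item 1: 7 × 8 × 6 = 336
  Item 2: 8 × 2 × 7 = 112
  Item 3: 9 × 5 × 3 = 135
  Item 4: 4 × 6 × 8 = 192
  Item 5: 5 × 5 × 9 = 225
  Item 6: 6 × 3 × 2 = 36
  Item 7: 4 × 7 × 6 = 168
  Item 8: 8 × 10 × 5 = 400
  Item 9: 10 × 3 × 10 = 300
  Item 10: 5 × 4 × 6 = 120
Modes with RPN ≥ 328: Item 1 (336), Item 8 (400) → 2.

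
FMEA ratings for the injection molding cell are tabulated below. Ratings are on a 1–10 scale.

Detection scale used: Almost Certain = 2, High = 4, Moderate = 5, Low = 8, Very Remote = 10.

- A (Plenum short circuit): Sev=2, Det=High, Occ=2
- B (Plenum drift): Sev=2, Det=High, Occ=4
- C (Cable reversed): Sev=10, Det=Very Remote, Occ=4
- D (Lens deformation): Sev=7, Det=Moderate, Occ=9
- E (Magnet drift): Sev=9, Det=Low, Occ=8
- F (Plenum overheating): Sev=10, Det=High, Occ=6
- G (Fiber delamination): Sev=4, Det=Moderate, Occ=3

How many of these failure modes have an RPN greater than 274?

3

RPN = Severity × Occurrence × Detection:
  A: 2 × 2 × 4 = 16
  B: 2 × 4 × 4 = 32
  C: 10 × 4 × 10 = 400
  D: 7 × 9 × 5 = 315
  E: 9 × 8 × 8 = 576
  F: 10 × 6 × 4 = 240
  G: 4 × 3 × 5 = 60
Modes with RPN > 274: C (400), D (315), E (576) → 3.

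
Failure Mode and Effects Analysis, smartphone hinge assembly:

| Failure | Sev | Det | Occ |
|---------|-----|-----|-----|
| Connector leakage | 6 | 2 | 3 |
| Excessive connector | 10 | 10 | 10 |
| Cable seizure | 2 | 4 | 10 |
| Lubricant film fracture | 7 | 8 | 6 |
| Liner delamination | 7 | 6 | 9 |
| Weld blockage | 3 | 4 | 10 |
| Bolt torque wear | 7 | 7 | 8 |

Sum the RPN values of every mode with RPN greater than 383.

RPN = Severity × Occurrence × Detection:
  Connector leakage: 6 × 3 × 2 = 36
  Excessive connector: 10 × 10 × 10 = 1000
  Cable seizure: 2 × 10 × 4 = 80
  Lubricant film fracture: 7 × 6 × 8 = 336
  Liner delamination: 7 × 9 × 6 = 378
  Weld blockage: 3 × 10 × 4 = 120
  Bolt torque wear: 7 × 8 × 7 = 392
RPN > 383: Excessive connector (1000), Bolt torque wear (392).
Sum: 1000 + 392 = 1392.

1392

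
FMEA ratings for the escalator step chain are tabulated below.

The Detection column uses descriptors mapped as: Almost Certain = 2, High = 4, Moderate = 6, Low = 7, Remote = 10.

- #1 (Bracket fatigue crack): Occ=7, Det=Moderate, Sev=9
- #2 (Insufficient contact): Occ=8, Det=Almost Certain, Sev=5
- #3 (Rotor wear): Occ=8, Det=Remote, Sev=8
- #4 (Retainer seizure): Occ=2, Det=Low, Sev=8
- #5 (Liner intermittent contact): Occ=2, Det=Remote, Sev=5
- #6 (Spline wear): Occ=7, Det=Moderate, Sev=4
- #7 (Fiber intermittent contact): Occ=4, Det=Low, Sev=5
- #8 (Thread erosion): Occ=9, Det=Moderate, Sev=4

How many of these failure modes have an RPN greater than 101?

6

RPN = Severity × Occurrence × Detection:
  #1: 9 × 7 × 6 = 378
  #2: 5 × 8 × 2 = 80
  #3: 8 × 8 × 10 = 640
  #4: 8 × 2 × 7 = 112
  #5: 5 × 2 × 10 = 100
  #6: 4 × 7 × 6 = 168
  #7: 5 × 4 × 7 = 140
  #8: 4 × 9 × 6 = 216
Modes with RPN > 101: #1 (378), #3 (640), #4 (112), #6 (168), #7 (140), #8 (216) → 6.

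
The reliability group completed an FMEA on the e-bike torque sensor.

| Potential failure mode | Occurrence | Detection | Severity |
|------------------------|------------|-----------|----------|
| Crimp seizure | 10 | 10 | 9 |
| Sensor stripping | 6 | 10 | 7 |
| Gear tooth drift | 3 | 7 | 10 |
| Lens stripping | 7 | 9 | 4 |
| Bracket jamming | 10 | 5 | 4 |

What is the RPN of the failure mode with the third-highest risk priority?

RPN = Severity × Occurrence × Detection:
  Crimp seizure: 9 × 10 × 10 = 900
  Sensor stripping: 7 × 6 × 10 = 420
  Gear tooth drift: 10 × 3 × 7 = 210
  Lens stripping: 4 × 7 × 9 = 252
  Bracket jamming: 4 × 10 × 5 = 200
Sorted descending: 900, 420, 252, 210, 200.
The third-highest RPN is 252 (Lens stripping).

252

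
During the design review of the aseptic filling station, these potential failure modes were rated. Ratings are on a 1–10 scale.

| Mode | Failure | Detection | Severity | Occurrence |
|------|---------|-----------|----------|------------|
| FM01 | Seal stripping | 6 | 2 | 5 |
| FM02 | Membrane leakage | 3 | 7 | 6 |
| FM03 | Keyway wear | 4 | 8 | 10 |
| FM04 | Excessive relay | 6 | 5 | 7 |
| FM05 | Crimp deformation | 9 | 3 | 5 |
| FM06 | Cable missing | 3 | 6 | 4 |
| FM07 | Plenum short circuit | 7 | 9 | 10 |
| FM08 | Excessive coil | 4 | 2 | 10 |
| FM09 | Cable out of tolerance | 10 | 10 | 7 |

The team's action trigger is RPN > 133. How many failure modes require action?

5

RPN = Severity × Occurrence × Detection:
  FM01: 2 × 5 × 6 = 60
  FM02: 7 × 6 × 3 = 126
  FM03: 8 × 10 × 4 = 320
  FM04: 5 × 7 × 6 = 210
  FM05: 3 × 5 × 9 = 135
  FM06: 6 × 4 × 3 = 72
  FM07: 9 × 10 × 7 = 630
  FM08: 2 × 10 × 4 = 80
  FM09: 10 × 7 × 10 = 700
Modes with RPN > 133: FM03 (320), FM04 (210), FM05 (135), FM07 (630), FM09 (700) → 5.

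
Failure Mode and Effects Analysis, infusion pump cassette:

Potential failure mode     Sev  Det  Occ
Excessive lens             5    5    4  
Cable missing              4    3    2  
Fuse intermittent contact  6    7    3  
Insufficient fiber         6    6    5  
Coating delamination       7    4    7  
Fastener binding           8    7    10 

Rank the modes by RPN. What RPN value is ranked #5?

RPN = Severity × Occurrence × Detection:
  Excessive lens: 5 × 4 × 5 = 100
  Cable missing: 4 × 2 × 3 = 24
  Fuse intermittent contact: 6 × 3 × 7 = 126
  Insufficient fiber: 6 × 5 × 6 = 180
  Coating delamination: 7 × 7 × 4 = 196
  Fastener binding: 8 × 10 × 7 = 560
Sorted descending: 560, 196, 180, 126, 100, 24.
The fifth-highest RPN is 100 (Excessive lens).

100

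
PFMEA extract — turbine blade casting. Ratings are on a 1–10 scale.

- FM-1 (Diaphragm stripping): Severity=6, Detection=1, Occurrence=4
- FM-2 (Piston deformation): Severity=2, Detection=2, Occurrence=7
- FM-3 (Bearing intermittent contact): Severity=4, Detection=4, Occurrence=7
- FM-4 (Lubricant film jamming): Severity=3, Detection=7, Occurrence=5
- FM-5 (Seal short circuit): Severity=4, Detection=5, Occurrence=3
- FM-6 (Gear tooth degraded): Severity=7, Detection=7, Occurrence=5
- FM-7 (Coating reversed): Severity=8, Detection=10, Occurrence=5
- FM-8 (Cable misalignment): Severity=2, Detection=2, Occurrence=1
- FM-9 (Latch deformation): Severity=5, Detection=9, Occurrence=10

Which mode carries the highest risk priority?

FM-9

RPN = Severity × Occurrence × Detection:
  FM-1: 6 × 4 × 1 = 24
  FM-2: 2 × 7 × 2 = 28
  FM-3: 4 × 7 × 4 = 112
  FM-4: 3 × 5 × 7 = 105
  FM-5: 4 × 3 × 5 = 60
  FM-6: 7 × 5 × 7 = 245
  FM-7: 8 × 5 × 10 = 400
  FM-8: 2 × 1 × 2 = 4
  FM-9: 5 × 10 × 9 = 450
Highest RPN is 450 → FM-9.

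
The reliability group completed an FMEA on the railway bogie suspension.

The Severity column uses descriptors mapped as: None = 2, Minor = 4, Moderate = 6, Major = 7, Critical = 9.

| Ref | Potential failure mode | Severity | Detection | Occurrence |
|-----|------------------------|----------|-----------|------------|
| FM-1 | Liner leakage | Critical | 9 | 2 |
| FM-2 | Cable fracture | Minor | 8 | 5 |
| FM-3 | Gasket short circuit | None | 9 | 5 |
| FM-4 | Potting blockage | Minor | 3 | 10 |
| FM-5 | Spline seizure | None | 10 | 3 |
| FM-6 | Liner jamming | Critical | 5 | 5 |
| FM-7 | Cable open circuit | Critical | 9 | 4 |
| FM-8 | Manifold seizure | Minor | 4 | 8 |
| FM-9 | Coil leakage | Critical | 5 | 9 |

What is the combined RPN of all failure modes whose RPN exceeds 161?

1116

RPN = Severity × Occurrence × Detection:
  FM-1: 9 × 2 × 9 = 162
  FM-2: 4 × 5 × 8 = 160
  FM-3: 2 × 5 × 9 = 90
  FM-4: 4 × 10 × 3 = 120
  FM-5: 2 × 3 × 10 = 60
  FM-6: 9 × 5 × 5 = 225
  FM-7: 9 × 4 × 9 = 324
  FM-8: 4 × 8 × 4 = 128
  FM-9: 9 × 9 × 5 = 405
RPN > 161: FM-1 (162), FM-6 (225), FM-7 (324), FM-9 (405).
Sum: 162 + 225 + 324 + 405 = 1116.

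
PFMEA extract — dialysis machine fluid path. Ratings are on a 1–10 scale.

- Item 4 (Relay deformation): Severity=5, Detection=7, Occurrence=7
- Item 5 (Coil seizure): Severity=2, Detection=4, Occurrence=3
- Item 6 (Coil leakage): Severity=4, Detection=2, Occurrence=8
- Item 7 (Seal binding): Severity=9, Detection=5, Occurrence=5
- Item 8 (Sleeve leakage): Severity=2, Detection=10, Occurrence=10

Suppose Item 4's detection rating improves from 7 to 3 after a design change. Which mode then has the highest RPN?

Item 7

RPN = Severity × Occurrence × Detection:
  Item 4: 5 × 7 × 7 = 245
  Item 5: 2 × 3 × 4 = 24
  Item 6: 4 × 8 × 2 = 64
  Item 7: 9 × 5 × 5 = 225
  Item 8: 2 × 10 × 10 = 200
After action: Item 4 → 5 × 7 × 3 = 105.
Revised RPNs: Item 7=225, Item 8=200, Item 4=105, Item 6=64, Item 5=24.
Highest is now Item 7 (225).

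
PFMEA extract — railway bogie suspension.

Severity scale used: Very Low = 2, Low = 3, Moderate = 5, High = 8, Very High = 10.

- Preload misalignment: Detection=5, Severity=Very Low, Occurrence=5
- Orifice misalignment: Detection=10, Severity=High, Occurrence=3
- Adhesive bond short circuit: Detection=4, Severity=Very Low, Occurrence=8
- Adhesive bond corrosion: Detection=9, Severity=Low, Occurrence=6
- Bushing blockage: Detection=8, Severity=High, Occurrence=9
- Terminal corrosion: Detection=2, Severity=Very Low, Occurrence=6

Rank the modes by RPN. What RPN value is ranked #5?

50

RPN = Severity × Occurrence × Detection:
  Preload misalignment: 2 × 5 × 5 = 50
  Orifice misalignment: 8 × 3 × 10 = 240
  Adhesive bond short circuit: 2 × 8 × 4 = 64
  Adhesive bond corrosion: 3 × 6 × 9 = 162
  Bushing blockage: 8 × 9 × 8 = 576
  Terminal corrosion: 2 × 6 × 2 = 24
Sorted descending: 576, 240, 162, 64, 50, 24.
The fifth-highest RPN is 50 (Preload misalignment).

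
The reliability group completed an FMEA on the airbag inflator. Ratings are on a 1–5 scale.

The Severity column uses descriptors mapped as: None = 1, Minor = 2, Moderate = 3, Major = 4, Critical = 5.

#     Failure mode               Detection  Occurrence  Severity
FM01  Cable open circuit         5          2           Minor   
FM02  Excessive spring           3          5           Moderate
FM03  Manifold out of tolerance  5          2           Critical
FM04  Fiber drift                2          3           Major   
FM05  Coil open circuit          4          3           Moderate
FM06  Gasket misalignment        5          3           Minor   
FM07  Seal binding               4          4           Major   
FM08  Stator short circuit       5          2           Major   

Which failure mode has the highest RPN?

FM07

RPN = Severity × Occurrence × Detection:
  FM01: 2 × 2 × 5 = 20
  FM02: 3 × 5 × 3 = 45
  FM03: 5 × 2 × 5 = 50
  FM04: 4 × 3 × 2 = 24
  FM05: 3 × 3 × 4 = 36
  FM06: 2 × 3 × 5 = 30
  FM07: 4 × 4 × 4 = 64
  FM08: 4 × 2 × 5 = 40
Highest RPN is 64 → FM07.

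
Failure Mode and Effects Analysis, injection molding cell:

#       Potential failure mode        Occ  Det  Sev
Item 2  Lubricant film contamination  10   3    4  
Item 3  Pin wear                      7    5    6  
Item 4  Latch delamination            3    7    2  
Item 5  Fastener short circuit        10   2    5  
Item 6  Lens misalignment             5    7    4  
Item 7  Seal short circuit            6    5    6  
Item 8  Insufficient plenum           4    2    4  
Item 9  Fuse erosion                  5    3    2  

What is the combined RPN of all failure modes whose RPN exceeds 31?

824

RPN = Severity × Occurrence × Detection:
  Item 2: 4 × 10 × 3 = 120
  Item 3: 6 × 7 × 5 = 210
  Item 4: 2 × 3 × 7 = 42
  Item 5: 5 × 10 × 2 = 100
  Item 6: 4 × 5 × 7 = 140
  Item 7: 6 × 6 × 5 = 180
  Item 8: 4 × 4 × 2 = 32
  Item 9: 2 × 5 × 3 = 30
RPN > 31: Item 2 (120), Item 3 (210), Item 4 (42), Item 5 (100), Item 6 (140), Item 7 (180), Item 8 (32).
Sum: 120 + 210 + 42 + 100 + 140 + 180 + 32 = 824.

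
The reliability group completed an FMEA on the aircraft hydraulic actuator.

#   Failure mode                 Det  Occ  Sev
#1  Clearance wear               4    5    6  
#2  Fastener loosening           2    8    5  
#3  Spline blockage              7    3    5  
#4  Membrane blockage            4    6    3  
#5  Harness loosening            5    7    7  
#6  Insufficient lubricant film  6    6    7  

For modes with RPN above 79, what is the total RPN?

802

RPN = Severity × Occurrence × Detection:
  #1: 6 × 5 × 4 = 120
  #2: 5 × 8 × 2 = 80
  #3: 5 × 3 × 7 = 105
  #4: 3 × 6 × 4 = 72
  #5: 7 × 7 × 5 = 245
  #6: 7 × 6 × 6 = 252
RPN > 79: #1 (120), #2 (80), #3 (105), #5 (245), #6 (252).
Sum: 120 + 80 + 105 + 245 + 252 = 802.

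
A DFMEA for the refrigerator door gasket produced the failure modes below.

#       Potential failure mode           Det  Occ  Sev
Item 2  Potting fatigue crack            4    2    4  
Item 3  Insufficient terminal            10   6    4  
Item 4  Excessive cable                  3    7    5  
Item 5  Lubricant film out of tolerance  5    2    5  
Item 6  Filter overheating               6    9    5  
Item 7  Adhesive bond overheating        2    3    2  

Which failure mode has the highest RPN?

Item 6

RPN = Severity × Occurrence × Detection:
  Item 2: 4 × 2 × 4 = 32
  Item 3: 4 × 6 × 10 = 240
  Item 4: 5 × 7 × 3 = 105
  Item 5: 5 × 2 × 5 = 50
  Item 6: 5 × 9 × 6 = 270
  Item 7: 2 × 3 × 2 = 12
Highest RPN is 270 → Item 6.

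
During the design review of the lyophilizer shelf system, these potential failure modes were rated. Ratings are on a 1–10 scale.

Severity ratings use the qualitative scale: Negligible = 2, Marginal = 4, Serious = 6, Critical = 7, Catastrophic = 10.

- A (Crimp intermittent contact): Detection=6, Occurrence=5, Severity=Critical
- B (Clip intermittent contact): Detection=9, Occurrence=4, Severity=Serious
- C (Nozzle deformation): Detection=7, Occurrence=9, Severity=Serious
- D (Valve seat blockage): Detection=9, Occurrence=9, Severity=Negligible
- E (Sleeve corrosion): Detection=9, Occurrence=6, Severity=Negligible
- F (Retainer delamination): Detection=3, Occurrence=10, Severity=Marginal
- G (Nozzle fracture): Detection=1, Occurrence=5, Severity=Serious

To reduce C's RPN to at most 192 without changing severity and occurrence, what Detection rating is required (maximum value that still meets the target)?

C: S=6, O=9, D=7 → current RPN = 378.
Fixed product = 54. Need 54 × D ≤ 192, so D ≤ 192/54 = 3.56.
Maximum integer Detection rating = 3 (gives RPN 162; D=4 would give 216 > 192).

3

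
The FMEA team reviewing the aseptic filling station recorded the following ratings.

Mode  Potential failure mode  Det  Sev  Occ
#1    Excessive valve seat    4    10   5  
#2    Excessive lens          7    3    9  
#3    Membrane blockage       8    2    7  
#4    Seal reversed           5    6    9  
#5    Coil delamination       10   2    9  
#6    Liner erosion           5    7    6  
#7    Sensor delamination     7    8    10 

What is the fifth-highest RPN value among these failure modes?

RPN = Severity × Occurrence × Detection:
  #1: 10 × 5 × 4 = 200
  #2: 3 × 9 × 7 = 189
  #3: 2 × 7 × 8 = 112
  #4: 6 × 9 × 5 = 270
  #5: 2 × 9 × 10 = 180
  #6: 7 × 6 × 5 = 210
  #7: 8 × 10 × 7 = 560
Sorted descending: 560, 270, 210, 200, 189, 180, 112.
The fifth-highest RPN is 189 (#2).

189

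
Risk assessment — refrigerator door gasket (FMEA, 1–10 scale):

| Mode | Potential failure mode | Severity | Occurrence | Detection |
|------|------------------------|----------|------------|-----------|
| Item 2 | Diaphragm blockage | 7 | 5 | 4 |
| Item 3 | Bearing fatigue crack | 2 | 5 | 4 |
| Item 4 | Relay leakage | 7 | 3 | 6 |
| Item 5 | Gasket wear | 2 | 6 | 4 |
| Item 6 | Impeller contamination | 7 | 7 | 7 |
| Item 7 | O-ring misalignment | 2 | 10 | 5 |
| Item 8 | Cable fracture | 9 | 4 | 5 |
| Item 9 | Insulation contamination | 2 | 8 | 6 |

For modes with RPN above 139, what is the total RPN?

663

RPN = Severity × Occurrence × Detection:
  Item 2: 7 × 5 × 4 = 140
  Item 3: 2 × 5 × 4 = 40
  Item 4: 7 × 3 × 6 = 126
  Item 5: 2 × 6 × 4 = 48
  Item 6: 7 × 7 × 7 = 343
  Item 7: 2 × 10 × 5 = 100
  Item 8: 9 × 4 × 5 = 180
  Item 9: 2 × 8 × 6 = 96
RPN > 139: Item 2 (140), Item 6 (343), Item 8 (180).
Sum: 140 + 343 + 180 = 663.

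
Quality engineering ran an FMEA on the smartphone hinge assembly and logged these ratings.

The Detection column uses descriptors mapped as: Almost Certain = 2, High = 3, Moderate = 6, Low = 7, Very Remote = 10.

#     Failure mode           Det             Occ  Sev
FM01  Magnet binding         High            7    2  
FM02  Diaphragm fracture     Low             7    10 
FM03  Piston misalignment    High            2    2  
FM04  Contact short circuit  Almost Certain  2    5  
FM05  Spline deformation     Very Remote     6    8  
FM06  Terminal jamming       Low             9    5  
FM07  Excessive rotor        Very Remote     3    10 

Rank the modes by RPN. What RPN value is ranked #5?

RPN = Severity × Occurrence × Detection:
  FM01: 2 × 7 × 3 = 42
  FM02: 10 × 7 × 7 = 490
  FM03: 2 × 2 × 3 = 12
  FM04: 5 × 2 × 2 = 20
  FM05: 8 × 6 × 10 = 480
  FM06: 5 × 9 × 7 = 315
  FM07: 10 × 3 × 10 = 300
Sorted descending: 490, 480, 315, 300, 42, 20, 12.
The fifth-highest RPN is 42 (FM01).

42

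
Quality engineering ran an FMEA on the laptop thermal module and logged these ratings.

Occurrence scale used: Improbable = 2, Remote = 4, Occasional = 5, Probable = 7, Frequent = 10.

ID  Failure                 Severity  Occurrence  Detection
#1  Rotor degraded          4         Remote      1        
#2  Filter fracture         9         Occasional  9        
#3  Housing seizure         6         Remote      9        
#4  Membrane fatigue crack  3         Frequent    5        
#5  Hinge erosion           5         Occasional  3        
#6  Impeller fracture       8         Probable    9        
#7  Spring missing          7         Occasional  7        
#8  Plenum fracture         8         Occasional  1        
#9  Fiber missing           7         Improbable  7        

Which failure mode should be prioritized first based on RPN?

#6

RPN = Severity × Occurrence × Detection:
  #1: 4 × 4 × 1 = 16
  #2: 9 × 5 × 9 = 405
  #3: 6 × 4 × 9 = 216
  #4: 3 × 10 × 5 = 150
  #5: 5 × 5 × 3 = 75
  #6: 8 × 7 × 9 = 504
  #7: 7 × 5 × 7 = 245
  #8: 8 × 5 × 1 = 40
  #9: 7 × 2 × 7 = 98
Highest RPN is 504 → #6.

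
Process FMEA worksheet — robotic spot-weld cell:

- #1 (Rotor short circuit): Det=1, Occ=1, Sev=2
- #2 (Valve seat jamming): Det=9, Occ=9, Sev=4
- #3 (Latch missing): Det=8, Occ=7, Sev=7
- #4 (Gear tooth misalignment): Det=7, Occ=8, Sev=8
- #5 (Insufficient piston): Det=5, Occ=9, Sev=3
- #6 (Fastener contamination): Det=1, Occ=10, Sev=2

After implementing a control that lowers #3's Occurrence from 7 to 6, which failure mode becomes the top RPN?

RPN = Severity × Occurrence × Detection:
  #1: 2 × 1 × 1 = 2
  #2: 4 × 9 × 9 = 324
  #3: 7 × 7 × 8 = 392
  #4: 8 × 8 × 7 = 448
  #5: 3 × 9 × 5 = 135
  #6: 2 × 10 × 1 = 20
After action: #3 → 7 × 6 × 8 = 336.
Revised RPNs: #4=448, #3=336, #2=324, #5=135, #6=20, #1=2.
Highest is now #4 (448).

#4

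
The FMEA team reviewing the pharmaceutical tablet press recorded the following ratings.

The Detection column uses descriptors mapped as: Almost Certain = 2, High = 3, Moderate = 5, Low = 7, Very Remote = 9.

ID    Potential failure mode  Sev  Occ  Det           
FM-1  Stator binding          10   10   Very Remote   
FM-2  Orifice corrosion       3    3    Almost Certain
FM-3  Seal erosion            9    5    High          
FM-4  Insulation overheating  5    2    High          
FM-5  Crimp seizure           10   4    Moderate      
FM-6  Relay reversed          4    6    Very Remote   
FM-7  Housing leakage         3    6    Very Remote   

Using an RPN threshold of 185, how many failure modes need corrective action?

RPN = Severity × Occurrence × Detection:
  FM-1: 10 × 10 × 9 = 900
  FM-2: 3 × 3 × 2 = 18
  FM-3: 9 × 5 × 3 = 135
  FM-4: 5 × 2 × 3 = 30
  FM-5: 10 × 4 × 5 = 200
  FM-6: 4 × 6 × 9 = 216
  FM-7: 3 × 6 × 9 = 162
Modes with RPN ≥ 185: FM-1 (900), FM-5 (200), FM-6 (216) → 3.

3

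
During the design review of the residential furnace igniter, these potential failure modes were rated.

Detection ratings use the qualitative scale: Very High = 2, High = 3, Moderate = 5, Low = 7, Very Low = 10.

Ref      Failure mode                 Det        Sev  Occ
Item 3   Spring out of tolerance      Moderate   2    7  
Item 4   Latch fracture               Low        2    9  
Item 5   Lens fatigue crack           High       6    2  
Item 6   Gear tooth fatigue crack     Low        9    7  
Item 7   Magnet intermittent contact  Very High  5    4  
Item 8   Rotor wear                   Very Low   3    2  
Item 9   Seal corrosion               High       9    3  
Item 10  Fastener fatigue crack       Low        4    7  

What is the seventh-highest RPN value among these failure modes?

RPN = Severity × Occurrence × Detection:
  Item 3: 2 × 7 × 5 = 70
  Item 4: 2 × 9 × 7 = 126
  Item 5: 6 × 2 × 3 = 36
  Item 6: 9 × 7 × 7 = 441
  Item 7: 5 × 4 × 2 = 40
  Item 8: 3 × 2 × 10 = 60
  Item 9: 9 × 3 × 3 = 81
  Item 10: 4 × 7 × 7 = 196
Sorted descending: 441, 196, 126, 81, 70, 60, 40, 36.
The seventh-highest RPN is 40 (Item 7).

40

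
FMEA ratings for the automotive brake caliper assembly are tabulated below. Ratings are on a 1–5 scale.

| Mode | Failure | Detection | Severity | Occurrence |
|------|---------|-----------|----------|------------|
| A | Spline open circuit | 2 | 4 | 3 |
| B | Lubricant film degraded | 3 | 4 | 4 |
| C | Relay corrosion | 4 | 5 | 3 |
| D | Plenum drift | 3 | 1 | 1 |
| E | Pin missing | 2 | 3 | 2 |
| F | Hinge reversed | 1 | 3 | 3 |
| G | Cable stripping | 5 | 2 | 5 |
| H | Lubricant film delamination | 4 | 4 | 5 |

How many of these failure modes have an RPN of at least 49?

3

RPN = Severity × Occurrence × Detection:
  A: 4 × 3 × 2 = 24
  B: 4 × 4 × 3 = 48
  C: 5 × 3 × 4 = 60
  D: 1 × 1 × 3 = 3
  E: 3 × 2 × 2 = 12
  F: 3 × 3 × 1 = 9
  G: 2 × 5 × 5 = 50
  H: 4 × 5 × 4 = 80
Modes with RPN ≥ 49: C (60), G (50), H (80) → 3.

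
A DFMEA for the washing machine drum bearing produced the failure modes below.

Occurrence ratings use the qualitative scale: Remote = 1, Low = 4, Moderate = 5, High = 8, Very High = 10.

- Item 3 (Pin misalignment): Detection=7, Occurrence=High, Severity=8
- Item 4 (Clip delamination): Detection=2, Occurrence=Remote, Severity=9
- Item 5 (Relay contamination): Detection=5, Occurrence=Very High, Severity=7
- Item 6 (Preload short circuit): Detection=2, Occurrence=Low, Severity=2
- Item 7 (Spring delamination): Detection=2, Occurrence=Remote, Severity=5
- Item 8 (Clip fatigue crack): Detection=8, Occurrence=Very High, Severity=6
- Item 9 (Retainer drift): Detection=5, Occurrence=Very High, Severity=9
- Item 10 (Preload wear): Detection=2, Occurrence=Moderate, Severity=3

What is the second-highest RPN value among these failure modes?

450

RPN = Severity × Occurrence × Detection:
  Item 3: 8 × 8 × 7 = 448
  Item 4: 9 × 1 × 2 = 18
  Item 5: 7 × 10 × 5 = 350
  Item 6: 2 × 4 × 2 = 16
  Item 7: 5 × 1 × 2 = 10
  Item 8: 6 × 10 × 8 = 480
  Item 9: 9 × 10 × 5 = 450
  Item 10: 3 × 5 × 2 = 30
Sorted descending: 480, 450, 448, 350, 30, 18, 16, 10.
The second-highest RPN is 450 (Item 9).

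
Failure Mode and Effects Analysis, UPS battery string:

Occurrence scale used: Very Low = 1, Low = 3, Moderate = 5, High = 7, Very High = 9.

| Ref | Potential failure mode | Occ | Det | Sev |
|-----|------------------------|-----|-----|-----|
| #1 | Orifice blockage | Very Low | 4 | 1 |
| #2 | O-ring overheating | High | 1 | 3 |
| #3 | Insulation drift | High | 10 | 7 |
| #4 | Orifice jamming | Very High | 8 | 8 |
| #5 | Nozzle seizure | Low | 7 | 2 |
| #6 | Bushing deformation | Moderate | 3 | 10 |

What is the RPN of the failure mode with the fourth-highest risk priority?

42

RPN = Severity × Occurrence × Detection:
  #1: 1 × 1 × 4 = 4
  #2: 3 × 7 × 1 = 21
  #3: 7 × 7 × 10 = 490
  #4: 8 × 9 × 8 = 576
  #5: 2 × 3 × 7 = 42
  #6: 10 × 5 × 3 = 150
Sorted descending: 576, 490, 150, 42, 21, 4.
The fourth-highest RPN is 42 (#5).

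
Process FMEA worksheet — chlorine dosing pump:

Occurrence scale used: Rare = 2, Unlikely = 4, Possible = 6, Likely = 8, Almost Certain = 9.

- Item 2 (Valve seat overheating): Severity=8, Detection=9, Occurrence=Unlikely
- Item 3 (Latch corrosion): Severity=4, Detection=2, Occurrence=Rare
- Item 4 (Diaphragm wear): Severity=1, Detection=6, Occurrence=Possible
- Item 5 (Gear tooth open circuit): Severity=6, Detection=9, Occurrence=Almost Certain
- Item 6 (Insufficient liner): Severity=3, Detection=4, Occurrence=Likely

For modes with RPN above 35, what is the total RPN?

906

RPN = Severity × Occurrence × Detection:
  Item 2: 8 × 4 × 9 = 288
  Item 3: 4 × 2 × 2 = 16
  Item 4: 1 × 6 × 6 = 36
  Item 5: 6 × 9 × 9 = 486
  Item 6: 3 × 8 × 4 = 96
RPN > 35: Item 2 (288), Item 4 (36), Item 5 (486), Item 6 (96).
Sum: 288 + 36 + 486 + 96 = 906.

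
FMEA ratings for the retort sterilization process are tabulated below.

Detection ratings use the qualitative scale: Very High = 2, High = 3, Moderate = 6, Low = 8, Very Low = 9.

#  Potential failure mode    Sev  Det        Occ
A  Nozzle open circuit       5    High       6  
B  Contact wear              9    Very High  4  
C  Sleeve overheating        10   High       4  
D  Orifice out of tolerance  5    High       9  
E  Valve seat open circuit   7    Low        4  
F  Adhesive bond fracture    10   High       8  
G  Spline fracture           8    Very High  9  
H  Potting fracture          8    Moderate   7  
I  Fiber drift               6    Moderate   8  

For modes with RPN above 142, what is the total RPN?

1232

RPN = Severity × Occurrence × Detection:
  A: 5 × 6 × 3 = 90
  B: 9 × 4 × 2 = 72
  C: 10 × 4 × 3 = 120
  D: 5 × 9 × 3 = 135
  E: 7 × 4 × 8 = 224
  F: 10 × 8 × 3 = 240
  G: 8 × 9 × 2 = 144
  H: 8 × 7 × 6 = 336
  I: 6 × 8 × 6 = 288
RPN > 142: E (224), F (240), G (144), H (336), I (288).
Sum: 224 + 240 + 144 + 336 + 288 = 1232.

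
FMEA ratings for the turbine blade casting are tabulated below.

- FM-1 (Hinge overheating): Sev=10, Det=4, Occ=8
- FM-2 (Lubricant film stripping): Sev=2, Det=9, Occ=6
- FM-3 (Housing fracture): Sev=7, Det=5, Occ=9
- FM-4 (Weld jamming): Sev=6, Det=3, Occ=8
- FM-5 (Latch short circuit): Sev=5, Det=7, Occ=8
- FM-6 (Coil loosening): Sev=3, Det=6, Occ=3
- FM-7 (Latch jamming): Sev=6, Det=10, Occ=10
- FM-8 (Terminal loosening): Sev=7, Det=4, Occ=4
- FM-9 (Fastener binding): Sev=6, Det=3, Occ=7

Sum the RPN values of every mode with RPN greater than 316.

RPN = Severity × Occurrence × Detection:
  FM-1: 10 × 8 × 4 = 320
  FM-2: 2 × 6 × 9 = 108
  FM-3: 7 × 9 × 5 = 315
  FM-4: 6 × 8 × 3 = 144
  FM-5: 5 × 8 × 7 = 280
  FM-6: 3 × 3 × 6 = 54
  FM-7: 6 × 10 × 10 = 600
  FM-8: 7 × 4 × 4 = 112
  FM-9: 6 × 7 × 3 = 126
RPN > 316: FM-1 (320), FM-7 (600).
Sum: 320 + 600 = 920.

920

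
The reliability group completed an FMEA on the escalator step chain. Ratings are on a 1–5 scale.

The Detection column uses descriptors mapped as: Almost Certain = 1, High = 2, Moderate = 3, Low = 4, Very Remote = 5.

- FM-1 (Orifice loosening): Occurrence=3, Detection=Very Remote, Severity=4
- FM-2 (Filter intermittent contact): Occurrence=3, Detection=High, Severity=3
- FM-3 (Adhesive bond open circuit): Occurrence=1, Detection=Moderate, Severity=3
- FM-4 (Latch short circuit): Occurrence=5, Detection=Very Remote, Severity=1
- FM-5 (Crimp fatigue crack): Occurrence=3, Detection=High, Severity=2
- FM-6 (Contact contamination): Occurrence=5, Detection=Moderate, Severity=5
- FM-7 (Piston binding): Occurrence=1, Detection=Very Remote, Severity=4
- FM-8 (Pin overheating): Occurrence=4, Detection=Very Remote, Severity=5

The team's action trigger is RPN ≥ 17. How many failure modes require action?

6

RPN = Severity × Occurrence × Detection:
  FM-1: 4 × 3 × 5 = 60
  FM-2: 3 × 3 × 2 = 18
  FM-3: 3 × 1 × 3 = 9
  FM-4: 1 × 5 × 5 = 25
  FM-5: 2 × 3 × 2 = 12
  FM-6: 5 × 5 × 3 = 75
  FM-7: 4 × 1 × 5 = 20
  FM-8: 5 × 4 × 5 = 100
Modes with RPN ≥ 17: FM-1 (60), FM-2 (18), FM-4 (25), FM-6 (75), FM-7 (20), FM-8 (100) → 6.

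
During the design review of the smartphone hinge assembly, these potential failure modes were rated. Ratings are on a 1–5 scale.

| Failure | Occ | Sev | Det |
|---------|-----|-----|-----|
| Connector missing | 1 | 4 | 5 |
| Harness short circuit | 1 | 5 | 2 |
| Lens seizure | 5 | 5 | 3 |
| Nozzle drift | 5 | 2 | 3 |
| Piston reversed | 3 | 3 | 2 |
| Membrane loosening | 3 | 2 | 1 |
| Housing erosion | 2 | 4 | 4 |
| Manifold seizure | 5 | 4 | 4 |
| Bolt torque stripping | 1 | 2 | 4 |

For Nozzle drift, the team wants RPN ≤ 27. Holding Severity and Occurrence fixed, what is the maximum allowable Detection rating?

2

Nozzle drift: S=2, O=5, D=3 → current RPN = 30.
Fixed product = 10. Need 10 × D ≤ 27, so D ≤ 27/10 = 2.70.
Maximum integer Detection rating = 2 (gives RPN 20; D=3 would give 30 > 27).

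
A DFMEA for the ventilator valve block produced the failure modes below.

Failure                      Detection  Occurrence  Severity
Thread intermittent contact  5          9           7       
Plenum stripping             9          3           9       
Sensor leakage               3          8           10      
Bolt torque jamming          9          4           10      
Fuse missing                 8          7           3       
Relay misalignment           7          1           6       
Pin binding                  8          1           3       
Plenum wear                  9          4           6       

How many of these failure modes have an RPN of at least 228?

4

RPN = Severity × Occurrence × Detection:
  Thread intermittent contact: 7 × 9 × 5 = 315
  Plenum stripping: 9 × 3 × 9 = 243
  Sensor leakage: 10 × 8 × 3 = 240
  Bolt torque jamming: 10 × 4 × 9 = 360
  Fuse missing: 3 × 7 × 8 = 168
  Relay misalignment: 6 × 1 × 7 = 42
  Pin binding: 3 × 1 × 8 = 24
  Plenum wear: 6 × 4 × 9 = 216
Modes with RPN ≥ 228: Thread intermittent contact (315), Plenum stripping (243), Sensor leakage (240), Bolt torque jamming (360) → 4.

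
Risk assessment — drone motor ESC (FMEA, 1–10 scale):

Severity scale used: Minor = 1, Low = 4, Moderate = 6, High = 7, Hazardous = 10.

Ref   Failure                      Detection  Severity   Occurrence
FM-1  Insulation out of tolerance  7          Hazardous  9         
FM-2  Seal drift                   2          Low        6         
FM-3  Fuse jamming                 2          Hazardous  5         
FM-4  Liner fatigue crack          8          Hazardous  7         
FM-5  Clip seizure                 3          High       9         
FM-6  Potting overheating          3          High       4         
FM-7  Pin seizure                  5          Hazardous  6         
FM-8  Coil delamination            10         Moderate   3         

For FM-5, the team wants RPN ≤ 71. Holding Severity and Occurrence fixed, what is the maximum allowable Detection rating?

FM-5: S=7, O=9, D=3 → current RPN = 189.
Fixed product = 63. Need 63 × D ≤ 71, so D ≤ 71/63 = 1.13.
Maximum integer Detection rating = 1 (gives RPN 63; D=2 would give 126 > 71).

1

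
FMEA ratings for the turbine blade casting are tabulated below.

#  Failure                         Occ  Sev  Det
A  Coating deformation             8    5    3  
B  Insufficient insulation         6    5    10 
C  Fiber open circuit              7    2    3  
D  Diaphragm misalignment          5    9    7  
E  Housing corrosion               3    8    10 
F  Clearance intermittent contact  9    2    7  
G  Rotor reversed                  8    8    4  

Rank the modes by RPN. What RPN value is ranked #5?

RPN = Severity × Occurrence × Detection:
  A: 5 × 8 × 3 = 120
  B: 5 × 6 × 10 = 300
  C: 2 × 7 × 3 = 42
  D: 9 × 5 × 7 = 315
  E: 8 × 3 × 10 = 240
  F: 2 × 9 × 7 = 126
  G: 8 × 8 × 4 = 256
Sorted descending: 315, 300, 256, 240, 126, 120, 42.
The fifth-highest RPN is 126 (F).

126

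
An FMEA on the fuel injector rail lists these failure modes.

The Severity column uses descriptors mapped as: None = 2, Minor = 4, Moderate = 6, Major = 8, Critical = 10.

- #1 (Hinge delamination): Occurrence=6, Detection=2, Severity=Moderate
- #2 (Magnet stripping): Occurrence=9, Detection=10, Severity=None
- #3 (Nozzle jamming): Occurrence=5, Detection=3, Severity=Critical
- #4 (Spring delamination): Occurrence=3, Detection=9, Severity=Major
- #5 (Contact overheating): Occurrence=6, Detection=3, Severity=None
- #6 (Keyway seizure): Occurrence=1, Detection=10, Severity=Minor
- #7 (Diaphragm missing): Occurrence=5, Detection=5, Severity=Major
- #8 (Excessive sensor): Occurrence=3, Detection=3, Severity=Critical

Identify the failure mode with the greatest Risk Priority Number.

RPN = Severity × Occurrence × Detection:
  #1: 6 × 6 × 2 = 72
  #2: 2 × 9 × 10 = 180
  #3: 10 × 5 × 3 = 150
  #4: 8 × 3 × 9 = 216
  #5: 2 × 6 × 3 = 36
  #6: 4 × 1 × 10 = 40
  #7: 8 × 5 × 5 = 200
  #8: 10 × 3 × 3 = 90
Highest RPN is 216 → #4.

#4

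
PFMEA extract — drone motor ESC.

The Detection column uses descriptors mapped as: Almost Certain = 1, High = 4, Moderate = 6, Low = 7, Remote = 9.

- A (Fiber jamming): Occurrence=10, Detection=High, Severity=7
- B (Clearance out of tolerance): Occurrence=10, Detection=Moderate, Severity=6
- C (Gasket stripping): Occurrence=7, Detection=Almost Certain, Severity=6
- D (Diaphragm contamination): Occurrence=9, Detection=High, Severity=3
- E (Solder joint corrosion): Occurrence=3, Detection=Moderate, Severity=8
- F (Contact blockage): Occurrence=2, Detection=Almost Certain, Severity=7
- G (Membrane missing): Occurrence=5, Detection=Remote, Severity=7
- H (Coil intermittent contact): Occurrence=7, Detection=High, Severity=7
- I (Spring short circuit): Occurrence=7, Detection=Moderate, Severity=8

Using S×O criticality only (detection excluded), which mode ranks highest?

Criticality = Severity × Occurrence:
  A: 7 × 10 = 70
  B: 6 × 10 = 60
  C: 6 × 7 = 42
  D: 3 × 9 = 27
  E: 8 × 3 = 24
  F: 7 × 2 = 14
  G: 7 × 5 = 35
  H: 7 × 7 = 49
  I: 8 × 7 = 56
Highest criticality is 70 → A.

A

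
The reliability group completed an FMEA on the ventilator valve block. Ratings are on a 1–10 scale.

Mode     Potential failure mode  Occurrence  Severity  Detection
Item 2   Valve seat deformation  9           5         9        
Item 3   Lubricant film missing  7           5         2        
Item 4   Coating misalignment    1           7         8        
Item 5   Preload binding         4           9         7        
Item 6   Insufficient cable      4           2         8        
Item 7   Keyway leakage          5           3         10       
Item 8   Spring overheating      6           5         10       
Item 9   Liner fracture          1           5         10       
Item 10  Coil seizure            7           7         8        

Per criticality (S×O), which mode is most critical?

Item 10

Criticality = Severity × Occurrence:
  Item 2: 5 × 9 = 45
  Item 3: 5 × 7 = 35
  Item 4: 7 × 1 = 7
  Item 5: 9 × 4 = 36
  Item 6: 2 × 4 = 8
  Item 7: 3 × 5 = 15
  Item 8: 5 × 6 = 30
  Item 9: 5 × 1 = 5
  Item 10: 7 × 7 = 49
Highest criticality is 49 → Item 10.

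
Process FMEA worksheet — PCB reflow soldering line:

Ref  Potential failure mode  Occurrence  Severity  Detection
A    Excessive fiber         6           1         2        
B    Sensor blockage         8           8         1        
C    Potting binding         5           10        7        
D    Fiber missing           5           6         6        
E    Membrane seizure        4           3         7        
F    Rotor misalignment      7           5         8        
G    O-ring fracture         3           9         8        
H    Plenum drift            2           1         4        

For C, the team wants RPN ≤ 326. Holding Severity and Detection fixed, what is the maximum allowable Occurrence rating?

C: S=10, O=5, D=7 → current RPN = 350.
Fixed product = 70. Need 70 × O ≤ 326, so O ≤ 326/70 = 4.66.
Maximum integer Occurrence rating = 4 (gives RPN 280; O=5 would give 350 > 326).

4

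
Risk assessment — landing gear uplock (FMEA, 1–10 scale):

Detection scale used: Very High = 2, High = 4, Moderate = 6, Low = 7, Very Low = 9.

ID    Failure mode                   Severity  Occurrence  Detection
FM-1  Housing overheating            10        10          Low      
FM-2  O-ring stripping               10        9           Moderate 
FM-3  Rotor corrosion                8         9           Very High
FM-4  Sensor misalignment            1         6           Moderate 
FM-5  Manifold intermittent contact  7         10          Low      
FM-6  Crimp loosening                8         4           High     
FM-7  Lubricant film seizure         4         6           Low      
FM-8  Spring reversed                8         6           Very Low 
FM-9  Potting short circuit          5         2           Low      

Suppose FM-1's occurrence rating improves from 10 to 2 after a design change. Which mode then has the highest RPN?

FM-2

RPN = Severity × Occurrence × Detection:
  FM-1: 10 × 10 × 7 = 700
  FM-2: 10 × 9 × 6 = 540
  FM-3: 8 × 9 × 2 = 144
  FM-4: 1 × 6 × 6 = 36
  FM-5: 7 × 10 × 7 = 490
  FM-6: 8 × 4 × 4 = 128
  FM-7: 4 × 6 × 7 = 168
  FM-8: 8 × 6 × 9 = 432
  FM-9: 5 × 2 × 7 = 70
After action: FM-1 → 10 × 2 × 7 = 140.
Revised RPNs: FM-2=540, FM-5=490, FM-8=432, FM-7=168, FM-3=144, FM-1=140, FM-6=128, FM-9=70, FM-4=36.
Highest is now FM-2 (540).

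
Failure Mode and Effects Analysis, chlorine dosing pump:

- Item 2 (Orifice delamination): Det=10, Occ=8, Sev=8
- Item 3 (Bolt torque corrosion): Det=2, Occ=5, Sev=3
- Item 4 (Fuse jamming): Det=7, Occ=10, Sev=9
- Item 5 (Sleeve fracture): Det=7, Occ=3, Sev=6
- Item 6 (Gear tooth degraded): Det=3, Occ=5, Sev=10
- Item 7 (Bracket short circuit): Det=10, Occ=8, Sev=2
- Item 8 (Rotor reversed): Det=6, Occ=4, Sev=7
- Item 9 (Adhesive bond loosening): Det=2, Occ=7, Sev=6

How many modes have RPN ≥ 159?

RPN = Severity × Occurrence × Detection:
  Item 2: 8 × 8 × 10 = 640
  Item 3: 3 × 5 × 2 = 30
  Item 4: 9 × 10 × 7 = 630
  Item 5: 6 × 3 × 7 = 126
  Item 6: 10 × 5 × 3 = 150
  Item 7: 2 × 8 × 10 = 160
  Item 8: 7 × 4 × 6 = 168
  Item 9: 6 × 7 × 2 = 84
Modes with RPN ≥ 159: Item 2 (640), Item 4 (630), Item 7 (160), Item 8 (168) → 4.

4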